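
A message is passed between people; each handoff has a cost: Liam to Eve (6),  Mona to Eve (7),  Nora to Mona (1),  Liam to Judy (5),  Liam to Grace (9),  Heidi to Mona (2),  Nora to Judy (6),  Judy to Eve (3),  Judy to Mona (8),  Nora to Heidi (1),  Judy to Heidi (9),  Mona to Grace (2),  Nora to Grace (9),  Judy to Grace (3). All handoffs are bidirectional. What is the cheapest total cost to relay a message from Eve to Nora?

A few of the Eve→Nora routes:
Eve → Judy → Grace → Mona → Heidi → Nora: 3 + 3 + 2 + 2 + 1 = 11
Eve → Judy → Nora: 3 + 6 = 9
Eve → Judy → Mona → Nora: 3 + 8 + 1 = 12
Eve → Mona → Nora: 7 + 1 = 8
Eve → Judy → Grace → Mona → Nora: 3 + 3 + 2 + 1 = 9
Eve → Mona → Heidi → Nora: 7 + 2 + 1 = 10
Shortest: 8.

8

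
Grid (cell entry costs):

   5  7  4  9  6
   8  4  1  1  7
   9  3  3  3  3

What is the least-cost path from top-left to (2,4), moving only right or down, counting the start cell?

24

Best path: [0,0] → [0,1] → [0,2] → [1,2] → [1,3] → [2,3] → [2,4]
Cost: 5 + 7 + 4 + 1 + 1 + 3 + 3 = 24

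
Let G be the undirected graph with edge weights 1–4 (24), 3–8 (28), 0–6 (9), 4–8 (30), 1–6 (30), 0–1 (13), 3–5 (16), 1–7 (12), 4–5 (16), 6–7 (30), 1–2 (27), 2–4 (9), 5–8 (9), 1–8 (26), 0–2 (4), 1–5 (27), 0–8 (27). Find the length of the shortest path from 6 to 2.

A few of the 6→2 routes:
6 -> 0 -> 2: 9 + 4 = 13
6 -> 1 -> 0 -> 2: 30 + 13 + 4 = 47
6 -> 0 -> 1 -> 2: 9 + 13 + 27 = 49
6 -> 0 -> 1 -> 4 -> 2: 9 + 13 + 24 + 9 = 55
Best route has total 13.

13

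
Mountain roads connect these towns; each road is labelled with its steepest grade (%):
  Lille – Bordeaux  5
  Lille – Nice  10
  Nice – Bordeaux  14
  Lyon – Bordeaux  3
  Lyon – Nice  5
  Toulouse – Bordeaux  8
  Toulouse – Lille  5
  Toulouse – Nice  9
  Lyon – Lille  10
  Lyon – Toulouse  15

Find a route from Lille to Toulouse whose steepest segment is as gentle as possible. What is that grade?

Comparing a few candidate routes:
Lille → Bordeaux → Toulouse: max(5, 8) = 8
Lille → Toulouse: max(5) = 5
Lille → Lyon → Bordeaux → Toulouse: max(10, 3, 8) = 10
Lille → Lyon → Nice → Toulouse: max(10, 5, 9) = 10
Lille → Bordeaux → Lyon → Nice → Toulouse: max(5, 3, 5, 9) = 9
The minimum achievable maximum is 5%.

5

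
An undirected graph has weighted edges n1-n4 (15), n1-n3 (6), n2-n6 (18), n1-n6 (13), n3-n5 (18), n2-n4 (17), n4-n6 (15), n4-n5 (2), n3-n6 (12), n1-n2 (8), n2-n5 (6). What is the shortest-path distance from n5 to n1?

Comparing a few candidate routes:
n5 -> n4 -> n2 -> n1: 2 + 17 + 8 = 27
n5 -> n4 -> n6 -> n3 -> n1: 2 + 15 + 12 + 6 = 35
n5 -> n3 -> n1: 18 + 6 = 24
n5 -> n2 -> n1: 6 + 8 = 14
n5 -> n4 -> n6 -> n1: 2 + 15 + 13 = 30
n5 -> n4 -> n1: 2 + 15 = 17
The minimum is 14.

14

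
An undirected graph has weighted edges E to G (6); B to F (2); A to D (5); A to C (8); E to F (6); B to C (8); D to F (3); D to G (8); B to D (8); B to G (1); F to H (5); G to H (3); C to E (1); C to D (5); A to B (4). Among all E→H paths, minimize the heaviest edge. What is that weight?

A few of the E→H routes:
E-C-D-F-B-G-H: max(1, 5, 3, 2, 1, 3) = 5
E-C-D-A-B-G-H: max(1, 5, 5, 4, 1, 3) = 5
E-C-D-A-B-F-H: max(1, 5, 5, 4, 2, 5) = 5
E-C-D-F-H: max(1, 5, 3, 5) = 5
Smallest bottleneck: 5.

5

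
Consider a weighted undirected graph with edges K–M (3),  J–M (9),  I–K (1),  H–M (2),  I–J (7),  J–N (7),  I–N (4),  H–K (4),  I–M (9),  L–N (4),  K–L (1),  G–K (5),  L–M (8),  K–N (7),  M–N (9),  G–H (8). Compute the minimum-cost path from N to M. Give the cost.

Checking several routes:
N-L-K-M: 4 + 1 + 3 = 8
N-I-K-M: 4 + 1 + 3 = 8
N-I-K-H-M: 4 + 1 + 4 + 2 = 11
N-M: 9
N-K-M: 7 + 3 = 10
Shortest: 8.

8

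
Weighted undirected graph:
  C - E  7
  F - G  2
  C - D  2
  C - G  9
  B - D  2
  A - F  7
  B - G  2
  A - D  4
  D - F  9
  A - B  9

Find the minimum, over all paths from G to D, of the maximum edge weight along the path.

2

Checking several routes:
G→F→D: max(2, 9) = 9
G→B→D: max(2, 2) = 2
G→F→A→B→D: max(2, 7, 9, 2) = 9
G→F→A→D: max(2, 7, 4) = 7
Best route has worst link 2.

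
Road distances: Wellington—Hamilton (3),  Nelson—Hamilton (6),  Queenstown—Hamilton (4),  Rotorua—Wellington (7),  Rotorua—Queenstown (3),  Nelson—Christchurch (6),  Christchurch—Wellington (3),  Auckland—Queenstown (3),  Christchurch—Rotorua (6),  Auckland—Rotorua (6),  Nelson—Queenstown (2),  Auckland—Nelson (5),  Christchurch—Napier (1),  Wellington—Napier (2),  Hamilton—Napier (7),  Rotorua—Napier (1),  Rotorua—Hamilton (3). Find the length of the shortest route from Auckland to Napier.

7

Checking several routes:
Auckland→Rotorua→Napier: 6 + 1 = 7
Auckland→Queenstown→Rotorua→Napier: 3 + 3 + 1 = 7
Auckland→Queenstown→Hamilton→Rotorua→Napier: 3 + 4 + 3 + 1 = 11
Auckland→Nelson→Queenstown→Rotorua→Napier: 5 + 2 + 3 + 1 = 11
The minimum is 7.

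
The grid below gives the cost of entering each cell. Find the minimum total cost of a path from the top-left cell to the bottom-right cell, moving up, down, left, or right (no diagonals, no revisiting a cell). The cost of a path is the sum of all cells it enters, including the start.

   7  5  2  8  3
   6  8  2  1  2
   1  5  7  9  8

Cheapest: r0c0→r0c1→r0c2→r1c2→r1c3→r1c4→r2c4
  7 + 5 + 2 + 2 + 1 + 2 + 8 = 27

27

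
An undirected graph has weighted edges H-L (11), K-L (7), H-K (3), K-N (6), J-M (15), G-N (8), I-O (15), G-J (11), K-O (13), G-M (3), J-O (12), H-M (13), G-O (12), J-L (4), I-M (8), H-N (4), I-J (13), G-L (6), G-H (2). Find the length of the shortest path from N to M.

A few of the N→M routes:
N→K→H→M: 6 + 3 + 13 = 22
N→H→G→M: 4 + 2 + 3 = 9
N→K→H→G→M: 6 + 3 + 2 + 3 = 14
N→H→M: 4 + 13 = 17
N→G→M: 8 + 3 = 11
N→K→L→G→M: 6 + 7 + 6 + 3 = 22
Shortest: 9.

9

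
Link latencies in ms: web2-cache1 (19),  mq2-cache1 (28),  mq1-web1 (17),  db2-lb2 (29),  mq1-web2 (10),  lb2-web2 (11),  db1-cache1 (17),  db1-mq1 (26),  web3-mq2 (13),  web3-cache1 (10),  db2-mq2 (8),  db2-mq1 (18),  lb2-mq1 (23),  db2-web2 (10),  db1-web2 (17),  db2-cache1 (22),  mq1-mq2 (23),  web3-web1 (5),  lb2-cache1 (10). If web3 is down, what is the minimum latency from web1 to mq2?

40

Some routes from web1 to mq2 avoiding web3:
web1-mq1-web2-lb2-db2-mq2: 17 + 10 + 11 + 29 + 8 = 75
web1-mq1-mq2: 17 + 23 = 40
web1-mq1-lb2-web2-db2-mq2: 17 + 23 + 11 + 10 + 8 = 69
web1-mq1-db2-mq2: 17 + 18 + 8 = 43
web1-mq1-web2-cache1-mq2: 17 + 10 + 19 + 28 = 74
web1-mq1-web2-db2-mq2: 17 + 10 + 10 + 8 = 45
The minimum is 40 ms.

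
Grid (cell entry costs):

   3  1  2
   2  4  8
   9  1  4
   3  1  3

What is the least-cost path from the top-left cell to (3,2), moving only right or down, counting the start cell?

13

Path [0,0] -> [0,1] -> [1,1] -> [2,1] -> [3,1] -> [3,2]: 3 + 1 + 4 + 1 + 1 + 3 = 13.
For comparison, the top-then-right route costs 21.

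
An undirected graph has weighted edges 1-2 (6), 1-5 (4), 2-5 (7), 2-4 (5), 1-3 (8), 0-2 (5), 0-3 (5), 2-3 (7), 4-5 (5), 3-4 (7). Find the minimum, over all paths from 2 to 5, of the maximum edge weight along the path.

Some routes from 2 to 5:
2 → 5: max(7) = 7
2 → 1 → 5: max(6, 4) = 6
2 → 3 → 4 → 5: max(7, 7, 5) = 7
2 → 0 → 3 → 4 → 5: max(5, 5, 7, 5) = 7
2 → 4 → 5: max(5, 5) = 5
Smallest bottleneck: 5.

5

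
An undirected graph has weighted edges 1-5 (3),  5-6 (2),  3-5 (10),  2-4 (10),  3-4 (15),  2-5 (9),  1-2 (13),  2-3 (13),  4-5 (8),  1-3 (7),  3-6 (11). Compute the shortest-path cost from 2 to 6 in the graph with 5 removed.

Paths from 2 to 6 avoiding 5:
2 → 1 → 3 → 6: 13 + 7 + 11 = 31
2 → 3 → 6: 13 + 11 = 24
2 → 4 → 3 → 6: 10 + 15 + 11 = 36
Best route has total 24.

24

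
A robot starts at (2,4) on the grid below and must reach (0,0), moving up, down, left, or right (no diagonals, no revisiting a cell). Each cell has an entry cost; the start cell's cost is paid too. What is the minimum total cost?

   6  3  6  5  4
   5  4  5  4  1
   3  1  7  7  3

Best path: r2c4 r1c4 r1c3 r1c2 r1c1 r0c1 r0c0
Cost: 3 + 1 + 4 + 5 + 4 + 3 + 6 = 26

26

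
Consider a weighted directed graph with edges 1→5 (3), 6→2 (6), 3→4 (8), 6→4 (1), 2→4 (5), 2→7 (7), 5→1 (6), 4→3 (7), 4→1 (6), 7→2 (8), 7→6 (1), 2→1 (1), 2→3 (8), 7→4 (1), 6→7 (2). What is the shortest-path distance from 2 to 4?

5

Routes from 2 to 4:
2-4: 5
2-7-4: 7 + 1 = 8
2-3-4: 8 + 8 = 16
2-7-6-4: 7 + 1 + 1 = 9
Shortest: 5.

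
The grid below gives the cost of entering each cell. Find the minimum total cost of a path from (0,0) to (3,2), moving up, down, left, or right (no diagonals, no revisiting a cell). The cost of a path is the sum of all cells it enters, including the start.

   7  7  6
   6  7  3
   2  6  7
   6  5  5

31

Cheapest: r0c0 r1c0 r2c0 r2c1 r3c1 r3c2
  7 + 6 + 2 + 6 + 5 + 5 = 31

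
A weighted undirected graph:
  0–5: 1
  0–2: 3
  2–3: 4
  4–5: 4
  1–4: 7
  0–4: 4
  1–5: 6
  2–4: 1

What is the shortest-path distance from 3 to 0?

Paths from 3 to 0:
3 - 2 - 4 - 0: 4 + 1 + 4 = 9
3 - 2 - 4 - 1 - 5 - 0: 4 + 1 + 7 + 6 + 1 = 19
3 - 2 - 4 - 5 - 0: 4 + 1 + 4 + 1 = 10
3 - 2 - 0: 4 + 3 = 7
Best route has total 7.

7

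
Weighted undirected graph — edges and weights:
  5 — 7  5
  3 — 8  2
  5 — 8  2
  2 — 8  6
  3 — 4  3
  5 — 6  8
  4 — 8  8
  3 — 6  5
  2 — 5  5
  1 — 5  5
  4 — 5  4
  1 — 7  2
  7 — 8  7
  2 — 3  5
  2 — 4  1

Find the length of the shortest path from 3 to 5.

A few of the 3→5 routes:
3→8→5: 2 + 2 = 4
3→2→4→5: 5 + 1 + 4 = 10
3→4→2→5: 3 + 1 + 5 = 9
3→2→5: 5 + 5 = 10
3→4→5: 3 + 4 = 7
Shortest: 4.

4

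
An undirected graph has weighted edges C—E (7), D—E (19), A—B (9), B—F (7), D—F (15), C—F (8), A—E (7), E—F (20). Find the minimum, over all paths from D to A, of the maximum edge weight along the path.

Checking several routes:
D -> E -> A: max(19, 7) = 19
D -> F -> B -> A: max(15, 7, 9) = 15
D -> E -> C -> F -> B -> A: max(19, 7, 8, 7, 9) = 19
D -> F -> C -> E -> A: max(15, 8, 7, 7) = 15
D -> E -> F -> B -> A: max(19, 20, 7, 9) = 20
Smallest bottleneck: 15.

15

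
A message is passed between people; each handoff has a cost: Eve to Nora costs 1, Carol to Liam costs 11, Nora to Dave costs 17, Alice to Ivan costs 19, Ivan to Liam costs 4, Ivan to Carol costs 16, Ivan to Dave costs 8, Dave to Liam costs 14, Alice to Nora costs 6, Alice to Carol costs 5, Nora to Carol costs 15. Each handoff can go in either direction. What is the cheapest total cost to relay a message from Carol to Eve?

Some routes from Carol to Eve:
Carol - Liam - Ivan - Alice - Nora - Eve: 11 + 4 + 19 + 6 + 1 = 41
Carol - Alice - Nora - Eve: 5 + 6 + 1 = 12
Carol - Liam - Ivan - Dave - Nora - Eve: 11 + 4 + 8 + 17 + 1 = 41
Carol - Nora - Eve: 15 + 1 = 16
Best route has total 12.

12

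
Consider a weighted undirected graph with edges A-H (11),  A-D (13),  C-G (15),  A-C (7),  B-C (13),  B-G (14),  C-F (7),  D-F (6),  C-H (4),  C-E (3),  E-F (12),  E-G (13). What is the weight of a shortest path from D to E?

A few of the D→E routes:
D → A → C → E: 13 + 7 + 3 = 23
D → F → C → E: 6 + 7 + 3 = 16
D → F → E: 6 + 12 = 18
Best route has total 16.

16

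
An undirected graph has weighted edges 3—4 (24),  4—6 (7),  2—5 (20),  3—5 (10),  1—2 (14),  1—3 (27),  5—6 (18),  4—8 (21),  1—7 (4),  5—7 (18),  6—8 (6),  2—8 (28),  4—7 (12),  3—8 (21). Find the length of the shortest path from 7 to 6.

19

Checking several routes:
7-4-6: 12 + 7 = 19
7-4-8-6: 12 + 21 + 6 = 39
7-5-6: 18 + 18 = 36
Best route has total 19.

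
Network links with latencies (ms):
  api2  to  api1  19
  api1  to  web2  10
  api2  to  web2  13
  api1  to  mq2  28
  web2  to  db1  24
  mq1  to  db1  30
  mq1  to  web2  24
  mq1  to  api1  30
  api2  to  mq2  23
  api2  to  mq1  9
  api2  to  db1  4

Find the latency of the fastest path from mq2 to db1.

Comparing a few candidate routes:
mq2→api1→api2→db1: 28 + 19 + 4 = 51
mq2→api2→db1: 23 + 4 = 27
mq2→api1→web2→api2→db1: 28 + 10 + 13 + 4 = 55
Best route has total 27 ms.

27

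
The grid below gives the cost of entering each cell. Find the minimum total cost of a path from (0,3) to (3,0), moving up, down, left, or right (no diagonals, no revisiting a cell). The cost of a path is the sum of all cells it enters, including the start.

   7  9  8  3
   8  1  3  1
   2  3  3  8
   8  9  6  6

21

One optimal route is (0,3) → (1,3) → (1,2) → (1,1) → (2,1) → (2,0) → (3,0).
Its cost is 3 + 1 + 3 + 1 + 3 + 2 + 8 = 21.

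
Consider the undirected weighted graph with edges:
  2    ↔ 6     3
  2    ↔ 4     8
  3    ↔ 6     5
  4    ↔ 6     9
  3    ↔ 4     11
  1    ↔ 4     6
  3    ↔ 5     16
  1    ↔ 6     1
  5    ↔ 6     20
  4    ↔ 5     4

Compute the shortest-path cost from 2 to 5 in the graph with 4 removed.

Routes from 2 to 5 avoiding 4:
2 -> 6 -> 3 -> 5: 3 + 5 + 16 = 24
2 -> 6 -> 5: 3 + 20 = 23
Best route has total 23.

23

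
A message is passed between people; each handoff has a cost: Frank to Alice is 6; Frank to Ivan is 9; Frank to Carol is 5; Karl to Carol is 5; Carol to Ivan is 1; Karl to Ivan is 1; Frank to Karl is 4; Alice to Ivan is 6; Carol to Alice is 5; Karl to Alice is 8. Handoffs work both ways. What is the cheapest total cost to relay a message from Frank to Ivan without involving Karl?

Routes from Frank to Ivan avoiding Karl:
Frank -> Alice -> Carol -> Ivan: 6 + 5 + 1 = 12
Frank -> Ivan: 9
Frank -> Carol -> Ivan: 5 + 1 = 6
Frank -> Alice -> Ivan: 6 + 6 = 12
Frank -> Carol -> Alice -> Ivan: 5 + 5 + 6 = 16
Best route has total 6.

6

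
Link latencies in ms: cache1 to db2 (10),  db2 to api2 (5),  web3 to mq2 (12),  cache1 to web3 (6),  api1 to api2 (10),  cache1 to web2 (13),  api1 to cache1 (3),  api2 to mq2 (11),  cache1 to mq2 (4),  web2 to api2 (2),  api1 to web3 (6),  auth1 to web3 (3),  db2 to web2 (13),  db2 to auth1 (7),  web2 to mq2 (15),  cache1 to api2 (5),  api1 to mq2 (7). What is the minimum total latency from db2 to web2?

Checking several routes:
db2 -> auth1 -> web3 -> cache1 -> api2 -> web2: 7 + 3 + 6 + 5 + 2 = 23
db2 -> api2 -> cache1 -> web2: 5 + 5 + 13 = 23
db2 -> web2: 13
db2 -> api2 -> web2: 5 + 2 = 7
db2 -> cache1 -> api2 -> web2: 10 + 5 + 2 = 17
db2 -> cache1 -> web2: 10 + 13 = 23
The minimum is 7 ms.

7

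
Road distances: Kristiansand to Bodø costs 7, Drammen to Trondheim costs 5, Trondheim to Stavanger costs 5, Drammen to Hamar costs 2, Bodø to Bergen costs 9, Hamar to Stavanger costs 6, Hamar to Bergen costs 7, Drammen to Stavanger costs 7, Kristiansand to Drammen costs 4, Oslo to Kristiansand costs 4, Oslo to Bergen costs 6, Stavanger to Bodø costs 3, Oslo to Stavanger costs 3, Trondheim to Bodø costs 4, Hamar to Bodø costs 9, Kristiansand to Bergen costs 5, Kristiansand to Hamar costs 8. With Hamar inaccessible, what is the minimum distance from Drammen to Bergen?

Some routes from Drammen to Bergen avoiding Hamar:
Drammen→Stavanger→Oslo→Bergen: 7 + 3 + 6 = 16
Drammen→Kristiansand→Bergen: 4 + 5 = 9
Drammen→Kristiansand→Oslo→Bergen: 4 + 4 + 6 = 14
Shortest: 9.

9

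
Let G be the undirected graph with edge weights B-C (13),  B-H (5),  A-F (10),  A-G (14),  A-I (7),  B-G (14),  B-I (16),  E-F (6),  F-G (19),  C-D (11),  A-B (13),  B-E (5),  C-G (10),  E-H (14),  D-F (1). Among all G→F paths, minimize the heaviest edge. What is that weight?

11

Comparing a few candidate routes:
G-C-D-F: max(10, 11, 1) = 11
G-B-A-F: max(14, 13, 10) = 14
G-B-E-F: max(14, 5, 6) = 14
G-C-B-E-F: max(10, 13, 5, 6) = 13
G-C-B-A-F: max(10, 13, 13, 10) = 13
Smallest bottleneck: 11.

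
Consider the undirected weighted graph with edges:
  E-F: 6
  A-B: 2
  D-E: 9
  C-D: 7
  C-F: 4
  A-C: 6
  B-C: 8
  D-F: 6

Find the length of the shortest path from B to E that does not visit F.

24

Paths from B to E avoiding F:
B→A→C→D→E: 2 + 6 + 7 + 9 = 24
B→C→D→E: 8 + 7 + 9 = 24
Shortest: 24.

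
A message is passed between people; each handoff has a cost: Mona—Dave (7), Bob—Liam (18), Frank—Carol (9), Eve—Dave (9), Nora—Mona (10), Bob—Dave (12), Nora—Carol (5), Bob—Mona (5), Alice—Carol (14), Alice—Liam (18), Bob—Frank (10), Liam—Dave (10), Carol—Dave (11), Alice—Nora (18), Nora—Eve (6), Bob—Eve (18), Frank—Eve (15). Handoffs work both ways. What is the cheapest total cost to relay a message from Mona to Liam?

17

A few of the Mona→Liam routes:
Mona-Nora-Carol-Dave-Liam: 10 + 5 + 11 + 10 = 36
Mona-Nora-Eve-Dave-Liam: 10 + 6 + 9 + 10 = 35
Mona-Dave-Bob-Liam: 7 + 12 + 18 = 37
Mona-Bob-Liam: 5 + 18 = 23
Mona-Bob-Dave-Liam: 5 + 12 + 10 = 27
Mona-Dave-Liam: 7 + 10 = 17
The minimum is 17.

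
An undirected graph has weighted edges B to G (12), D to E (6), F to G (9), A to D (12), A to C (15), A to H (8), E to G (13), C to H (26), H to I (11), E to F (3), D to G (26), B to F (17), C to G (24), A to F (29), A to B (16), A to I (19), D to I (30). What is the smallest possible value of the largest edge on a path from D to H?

Checking several routes:
D→A→H: max(12, 8) = 12
D→E→G→B→A→H: max(6, 13, 12, 16, 8) = 16
D→E→F→G→B→A→H: max(6, 3, 9, 12, 16, 8) = 16
Best route has worst link 12.

12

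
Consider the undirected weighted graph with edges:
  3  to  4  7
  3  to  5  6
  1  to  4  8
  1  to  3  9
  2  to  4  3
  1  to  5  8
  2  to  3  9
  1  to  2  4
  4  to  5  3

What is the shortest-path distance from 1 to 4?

Some routes from 1 to 4:
1 -> 5 -> 4: 8 + 3 = 11
1 -> 4: 8
1 -> 3 -> 4: 9 + 7 = 16
1 -> 2 -> 4: 4 + 3 = 7
The minimum is 7.

7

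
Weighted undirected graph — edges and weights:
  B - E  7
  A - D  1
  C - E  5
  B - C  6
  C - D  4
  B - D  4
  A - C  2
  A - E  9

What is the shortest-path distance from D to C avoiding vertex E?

Paths from D to C avoiding E:
D→A→C: 1 + 2 = 3
D→B→C: 4 + 6 = 10
D→C: 4
The minimum is 3.

3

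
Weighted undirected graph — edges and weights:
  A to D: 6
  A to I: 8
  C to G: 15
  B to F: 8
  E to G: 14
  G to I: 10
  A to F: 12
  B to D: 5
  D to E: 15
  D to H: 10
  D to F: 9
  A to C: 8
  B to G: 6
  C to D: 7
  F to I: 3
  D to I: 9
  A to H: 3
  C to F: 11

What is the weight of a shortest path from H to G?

Checking several routes:
H-A-I-F-B-G: 3 + 8 + 3 + 8 + 6 = 28
H-A-C-G: 3 + 8 + 15 = 26
H-A-F-I-G: 3 + 12 + 3 + 10 = 28
H-D-B-G: 10 + 5 + 6 = 21
H-A-D-B-G: 3 + 6 + 5 + 6 = 20
H-A-I-G: 3 + 8 + 10 = 21
Shortest: 20.

20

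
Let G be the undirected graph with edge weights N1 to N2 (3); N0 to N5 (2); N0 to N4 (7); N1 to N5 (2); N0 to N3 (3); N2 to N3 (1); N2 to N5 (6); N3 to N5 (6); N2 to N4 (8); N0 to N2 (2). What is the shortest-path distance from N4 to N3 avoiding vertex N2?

10

Candidate routes:
N4-N0-N3: 7 + 3 = 10
N4-N0-N5-N3: 7 + 2 + 6 = 15
The minimum is 10.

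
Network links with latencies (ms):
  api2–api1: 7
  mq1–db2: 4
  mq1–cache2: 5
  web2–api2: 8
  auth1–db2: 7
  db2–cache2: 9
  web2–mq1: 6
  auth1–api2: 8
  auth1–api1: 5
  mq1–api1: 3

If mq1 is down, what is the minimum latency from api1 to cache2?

Candidate routes:
api1 → api2 → auth1 → db2 → cache2: 7 + 8 + 7 + 9 = 31
api1 → auth1 → db2 → cache2: 5 + 7 + 9 = 21
Shortest: 21 ms.

21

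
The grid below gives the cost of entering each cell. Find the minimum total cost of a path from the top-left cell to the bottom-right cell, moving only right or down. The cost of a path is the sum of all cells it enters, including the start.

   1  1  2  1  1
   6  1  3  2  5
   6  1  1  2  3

Best path: (0,0)→(0,1)→(1,1)→(2,1)→(2,2)→(2,3)→(2,4)
Cost: 1 + 1 + 1 + 1 + 1 + 2 + 3 = 10

10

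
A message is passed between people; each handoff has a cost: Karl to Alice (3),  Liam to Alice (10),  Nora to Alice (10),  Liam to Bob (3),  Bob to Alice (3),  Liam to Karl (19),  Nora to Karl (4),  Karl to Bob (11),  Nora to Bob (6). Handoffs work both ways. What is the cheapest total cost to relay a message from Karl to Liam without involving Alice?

Candidate routes:
Karl→Liam: 19
Karl→Nora→Bob→Liam: 4 + 6 + 3 = 13
Karl→Bob→Liam: 11 + 3 = 14
Best route has total 13.

13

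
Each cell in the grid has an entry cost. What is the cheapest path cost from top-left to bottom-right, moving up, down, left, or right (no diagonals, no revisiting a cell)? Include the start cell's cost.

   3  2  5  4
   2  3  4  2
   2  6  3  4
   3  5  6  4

22

Take r0c0 r0c1 r1c1 r1c2 r1c3 r2c3 r3c3 for a total of 3 + 2 + 3 + 4 + 2 + 4 + 4 = 22.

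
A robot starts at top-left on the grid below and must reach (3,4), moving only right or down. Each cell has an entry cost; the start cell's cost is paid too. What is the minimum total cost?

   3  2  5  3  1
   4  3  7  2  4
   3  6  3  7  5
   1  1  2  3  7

Best path: (0,0)→(1,0)→(2,0)→(3,0)→(3,1)→(3,2)→(3,3)→(3,4)
Cost: 3 + 4 + 3 + 1 + 1 + 2 + 3 + 7 = 24
(Top row then right column would cost 30.)

24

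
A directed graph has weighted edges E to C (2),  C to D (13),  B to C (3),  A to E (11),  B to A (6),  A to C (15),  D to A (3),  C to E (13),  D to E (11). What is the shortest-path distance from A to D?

Routes from A to D:
A→E→C→D: 11 + 2 + 13 = 26
A→C→D: 15 + 13 = 28
Best route has total 26.

26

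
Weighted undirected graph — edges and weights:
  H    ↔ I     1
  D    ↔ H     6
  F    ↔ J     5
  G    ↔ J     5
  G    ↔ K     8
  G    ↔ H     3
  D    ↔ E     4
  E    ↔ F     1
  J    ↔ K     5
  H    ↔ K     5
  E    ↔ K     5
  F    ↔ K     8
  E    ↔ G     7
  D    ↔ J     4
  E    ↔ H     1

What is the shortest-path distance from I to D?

A few of the I→D routes:
I - H - G - J - D: 1 + 3 + 5 + 4 = 13
I - H - E - F - J - D: 1 + 1 + 1 + 5 + 4 = 12
I - H - D: 1 + 6 = 7
I - H - E - D: 1 + 1 + 4 = 6
The minimum is 6.

6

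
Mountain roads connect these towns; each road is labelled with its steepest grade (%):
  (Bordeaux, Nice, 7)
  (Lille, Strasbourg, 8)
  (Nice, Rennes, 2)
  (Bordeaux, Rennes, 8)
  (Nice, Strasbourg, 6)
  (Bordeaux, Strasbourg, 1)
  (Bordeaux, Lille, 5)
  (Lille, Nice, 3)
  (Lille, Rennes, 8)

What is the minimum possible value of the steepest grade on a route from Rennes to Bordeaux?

Checking several routes:
Rennes→Nice→Strasbourg→Bordeaux: max(2, 6, 1) = 6
Rennes→Nice→Lille→Bordeaux: max(2, 3, 5) = 5
Rennes→Nice→Bordeaux: max(2, 7) = 7
Best route has worst link 5%.

5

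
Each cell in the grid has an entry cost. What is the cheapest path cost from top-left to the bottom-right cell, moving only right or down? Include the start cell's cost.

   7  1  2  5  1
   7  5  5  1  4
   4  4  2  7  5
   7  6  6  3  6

Path [0,0] -> [0,1] -> [0,2] -> [0,3] -> [0,4] -> [1,4] -> [2,4] -> [3,4]: 7 + 1 + 2 + 5 + 1 + 4 + 5 + 6 = 31.

31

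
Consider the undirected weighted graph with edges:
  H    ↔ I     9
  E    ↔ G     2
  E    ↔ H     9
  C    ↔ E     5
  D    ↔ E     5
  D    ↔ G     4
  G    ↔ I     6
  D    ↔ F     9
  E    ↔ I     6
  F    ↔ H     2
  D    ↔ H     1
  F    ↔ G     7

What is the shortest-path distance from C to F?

Checking several routes:
C→E→G→D→F: 5 + 2 + 4 + 9 = 20
C→E→G→D→H→F: 5 + 2 + 4 + 1 + 2 = 14
C→E→H→F: 5 + 9 + 2 = 16
C→E→G→F: 5 + 2 + 7 = 14
C→E→D→H→F: 5 + 5 + 1 + 2 = 13
C→E→D→F: 5 + 5 + 9 = 19
Shortest: 13.

13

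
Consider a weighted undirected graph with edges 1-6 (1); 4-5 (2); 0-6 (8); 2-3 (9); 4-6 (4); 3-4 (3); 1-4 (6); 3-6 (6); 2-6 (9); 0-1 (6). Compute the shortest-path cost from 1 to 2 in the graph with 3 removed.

Paths from 1 to 2 avoiding 3:
1-4-6-2: 6 + 4 + 9 = 19
1-0-6-2: 6 + 8 + 9 = 23
1-6-2: 1 + 9 = 10
Shortest: 10.

10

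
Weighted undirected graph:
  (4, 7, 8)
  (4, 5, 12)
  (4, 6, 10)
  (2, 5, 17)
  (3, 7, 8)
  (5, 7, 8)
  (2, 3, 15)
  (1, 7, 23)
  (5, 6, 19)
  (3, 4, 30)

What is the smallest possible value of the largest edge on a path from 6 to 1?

23

A few of the 6→1 routes:
6 - 4 - 7 - 1: max(10, 8, 23) = 23
6 - 4 - 5 - 2 - 3 - 7 - 1: max(10, 12, 17, 15, 8, 23) = 23
6 - 4 - 5 - 7 - 1: max(10, 12, 8, 23) = 23
Best route has worst link 23.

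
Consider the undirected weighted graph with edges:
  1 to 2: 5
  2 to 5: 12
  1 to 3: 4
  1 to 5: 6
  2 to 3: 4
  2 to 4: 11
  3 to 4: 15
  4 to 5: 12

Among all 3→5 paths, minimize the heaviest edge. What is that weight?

6

Checking several routes:
3 - 1 - 2 - 4 - 5: max(4, 5, 11, 12) = 12
3 - 2 - 4 - 5: max(4, 11, 12) = 12
3 - 2 - 5: max(4, 12) = 12
3 - 1 - 2 - 5: max(4, 5, 12) = 12
3 - 2 - 1 - 5: max(4, 5, 6) = 6
3 - 1 - 5: max(4, 6) = 6
Smallest bottleneck: 6.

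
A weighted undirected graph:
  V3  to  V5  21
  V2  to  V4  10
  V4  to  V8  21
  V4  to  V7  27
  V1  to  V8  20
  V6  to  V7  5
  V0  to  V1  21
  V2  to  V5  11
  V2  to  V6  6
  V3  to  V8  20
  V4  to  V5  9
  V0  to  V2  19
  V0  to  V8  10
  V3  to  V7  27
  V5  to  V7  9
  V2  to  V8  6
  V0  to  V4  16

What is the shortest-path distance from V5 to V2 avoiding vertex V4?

11

Some routes from V5 to V2 avoiding V4:
V5→V7→V6→V2: 9 + 5 + 6 = 20
V5→V3→V8→V2: 21 + 20 + 6 = 47
V5→V2: 11
Shortest: 11.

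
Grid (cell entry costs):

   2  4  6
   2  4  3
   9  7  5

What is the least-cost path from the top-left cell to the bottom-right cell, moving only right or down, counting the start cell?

One optimal route is (0,0) (1,0) (1,1) (1,2) (2,2).
Its cost is 2 + 2 + 4 + 3 + 5 = 16.
For comparison, the top-then-right route costs 20.

16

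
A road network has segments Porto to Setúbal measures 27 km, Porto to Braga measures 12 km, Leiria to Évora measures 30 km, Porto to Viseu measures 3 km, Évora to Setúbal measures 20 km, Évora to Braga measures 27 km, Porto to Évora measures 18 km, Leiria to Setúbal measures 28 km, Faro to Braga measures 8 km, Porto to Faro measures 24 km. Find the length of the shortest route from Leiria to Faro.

A few of the Leiria→Faro routes:
Leiria-Évora-Porto-Braga-Faro: 30 + 18 + 12 + 8 = 68
Leiria-Évora-Porto-Faro: 30 + 18 + 24 = 72
Leiria-Évora-Braga-Faro: 30 + 27 + 8 = 65
Best route has total 65 km.

65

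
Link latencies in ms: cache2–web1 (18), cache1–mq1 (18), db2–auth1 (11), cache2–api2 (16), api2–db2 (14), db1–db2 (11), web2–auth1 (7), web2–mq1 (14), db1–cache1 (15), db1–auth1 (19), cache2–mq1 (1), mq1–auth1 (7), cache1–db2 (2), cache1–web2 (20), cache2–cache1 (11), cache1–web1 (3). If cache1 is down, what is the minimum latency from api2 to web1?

Paths from api2 to web1 avoiding cache1:
api2→db2→auth1→web2→mq1→cache2→web1: 14 + 11 + 7 + 14 + 1 + 18 = 65
api2→db2→db1→auth1→web2→mq1→cache2→web1: 14 + 11 + 19 + 7 + 14 + 1 + 18 = 84
api2→db2→db1→auth1→mq1→cache2→web1: 14 + 11 + 19 + 7 + 1 + 18 = 70
api2→db2→auth1→mq1→cache2→web1: 14 + 11 + 7 + 1 + 18 = 51
api2→cache2→web1: 16 + 18 = 34
Best route has total 34 ms.

34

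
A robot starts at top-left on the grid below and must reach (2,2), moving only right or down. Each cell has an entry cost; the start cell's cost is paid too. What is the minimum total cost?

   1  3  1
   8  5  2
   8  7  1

Take (0,0) (0,1) (0,2) (1,2) (2,2) for a total of 1 + 3 + 1 + 2 + 1 = 8.

8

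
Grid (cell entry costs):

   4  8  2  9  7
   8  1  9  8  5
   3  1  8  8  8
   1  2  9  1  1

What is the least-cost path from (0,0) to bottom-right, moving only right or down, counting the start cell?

Cheapest: r0c0 r0c1 r1c1 r2c1 r3c1 r3c2 r3c3 r3c4
  4 + 8 + 1 + 1 + 2 + 9 + 1 + 1 = 27

27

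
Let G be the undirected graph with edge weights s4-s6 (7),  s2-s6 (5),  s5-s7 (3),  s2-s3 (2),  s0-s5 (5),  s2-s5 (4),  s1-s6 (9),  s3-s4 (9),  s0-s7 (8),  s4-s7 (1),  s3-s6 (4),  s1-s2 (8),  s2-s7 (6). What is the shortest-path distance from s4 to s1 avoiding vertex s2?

16

Paths from s4 to s1 avoiding s2:
s4→s3→s6→s1: 9 + 4 + 9 = 22
s4→s6→s1: 7 + 9 = 16
The minimum is 16.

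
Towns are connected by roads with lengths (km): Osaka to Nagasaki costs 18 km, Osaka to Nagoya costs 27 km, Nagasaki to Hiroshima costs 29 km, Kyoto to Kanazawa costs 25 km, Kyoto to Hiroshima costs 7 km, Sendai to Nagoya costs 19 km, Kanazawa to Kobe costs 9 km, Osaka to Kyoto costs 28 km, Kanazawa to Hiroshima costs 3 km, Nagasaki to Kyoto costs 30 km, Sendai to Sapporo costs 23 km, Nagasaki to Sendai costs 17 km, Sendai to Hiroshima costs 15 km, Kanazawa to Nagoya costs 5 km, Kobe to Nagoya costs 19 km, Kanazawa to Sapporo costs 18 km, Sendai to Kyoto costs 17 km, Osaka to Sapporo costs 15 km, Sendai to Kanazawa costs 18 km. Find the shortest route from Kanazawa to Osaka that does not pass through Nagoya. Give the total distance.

Comparing a few candidate routes:
Kanazawa - Hiroshima - Kyoto - Osaka: 3 + 7 + 28 = 38
Kanazawa - Sapporo - Osaka: 18 + 15 = 33
Kanazawa - Hiroshima - Nagasaki - Osaka: 3 + 29 + 18 = 50
The minimum is 33 km.

33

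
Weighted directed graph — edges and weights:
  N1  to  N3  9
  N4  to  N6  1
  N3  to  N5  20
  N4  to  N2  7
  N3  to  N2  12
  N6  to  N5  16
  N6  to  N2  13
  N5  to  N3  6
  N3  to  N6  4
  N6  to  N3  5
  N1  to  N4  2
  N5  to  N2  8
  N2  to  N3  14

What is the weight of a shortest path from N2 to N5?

Candidate routes:
N2 → N3 → N5: 14 + 20 = 34
N2 → N3 → N6 → N5: 14 + 4 + 16 = 34
The minimum is 34.

34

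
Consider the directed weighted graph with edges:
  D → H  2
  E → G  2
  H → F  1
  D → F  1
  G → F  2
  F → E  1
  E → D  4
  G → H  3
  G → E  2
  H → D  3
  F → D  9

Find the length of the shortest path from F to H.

6

Paths from F to H:
F - E - D - H: 1 + 4 + 2 = 7
F - E - G - H: 1 + 2 + 3 = 6
F - D - H: 9 + 2 = 11
Shortest: 6.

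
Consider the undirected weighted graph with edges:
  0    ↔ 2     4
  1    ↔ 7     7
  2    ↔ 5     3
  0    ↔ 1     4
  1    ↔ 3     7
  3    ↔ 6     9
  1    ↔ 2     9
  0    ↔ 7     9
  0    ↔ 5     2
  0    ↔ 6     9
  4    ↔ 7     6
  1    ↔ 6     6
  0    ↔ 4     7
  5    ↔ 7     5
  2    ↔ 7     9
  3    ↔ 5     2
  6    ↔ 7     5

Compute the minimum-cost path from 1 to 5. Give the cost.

Comparing a few candidate routes:
1→7→5: 7 + 5 = 12
1→0→2→5: 4 + 4 + 3 = 11
1→3→5: 7 + 2 = 9
1→0→5: 4 + 2 = 6
1→2→5: 9 + 3 = 12
The minimum is 6.

6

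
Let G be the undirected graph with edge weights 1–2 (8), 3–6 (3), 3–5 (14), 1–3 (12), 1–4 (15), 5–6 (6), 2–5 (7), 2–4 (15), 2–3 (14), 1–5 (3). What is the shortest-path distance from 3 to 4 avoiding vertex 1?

29

Paths from 3 to 4 avoiding 1:
3→2→4: 14 + 15 = 29
3→6→5→2→4: 3 + 6 + 7 + 15 = 31
3→5→2→4: 14 + 7 + 15 = 36
Best route has total 29.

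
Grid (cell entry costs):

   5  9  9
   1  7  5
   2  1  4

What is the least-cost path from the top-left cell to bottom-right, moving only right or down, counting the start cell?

13

One optimal route is [0,0]→[1,0]→[2,0]→[2,1]→[2,2].
Its cost is 5 + 1 + 2 + 1 + 4 = 13.
For comparison, the top-then-right route costs 32.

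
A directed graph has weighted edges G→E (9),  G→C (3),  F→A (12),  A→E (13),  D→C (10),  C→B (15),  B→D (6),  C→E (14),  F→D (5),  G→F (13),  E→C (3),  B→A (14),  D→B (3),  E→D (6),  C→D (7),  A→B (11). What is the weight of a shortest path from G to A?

Some routes from G to A:
G - F - A: 13 + 12 = 25
G - C - D - B - A: 3 + 7 + 3 + 14 = 27
G - E - D - B - A: 9 + 6 + 3 + 14 = 32
Best route has total 25.

25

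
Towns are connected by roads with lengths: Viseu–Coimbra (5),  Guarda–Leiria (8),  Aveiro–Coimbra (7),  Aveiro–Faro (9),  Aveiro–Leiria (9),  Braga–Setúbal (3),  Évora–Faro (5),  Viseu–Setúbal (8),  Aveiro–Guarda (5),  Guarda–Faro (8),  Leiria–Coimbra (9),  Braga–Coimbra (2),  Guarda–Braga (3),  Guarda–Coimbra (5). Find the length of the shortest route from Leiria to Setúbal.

A few of the Leiria→Setúbal routes:
Leiria -> Coimbra -> Guarda -> Braga -> Setúbal: 9 + 5 + 3 + 3 = 20
Leiria -> Coimbra -> Braga -> Setúbal: 9 + 2 + 3 = 14
Leiria -> Guarda -> Coimbra -> Braga -> Setúbal: 8 + 5 + 2 + 3 = 18
Leiria -> Guarda -> Braga -> Setúbal: 8 + 3 + 3 = 14
Leiria -> Aveiro -> Guarda -> Braga -> Setúbal: 9 + 5 + 3 + 3 = 20
The minimum is 14.

14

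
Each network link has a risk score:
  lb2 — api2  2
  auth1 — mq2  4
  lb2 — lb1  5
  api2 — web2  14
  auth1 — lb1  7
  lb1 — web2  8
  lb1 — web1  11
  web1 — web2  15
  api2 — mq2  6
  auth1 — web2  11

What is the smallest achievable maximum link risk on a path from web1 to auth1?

Some routes from web1 to auth1:
web1 → lb1 → lb2 → api2 → mq2 → auth1: max(11, 5, 2, 6, 4) = 11
web1 → lb1 → web2 → api2 → mq2 → auth1: max(11, 8, 14, 6, 4) = 14
web1 → lb1 → auth1: max(11, 7) = 11
web1 → lb1 → web2 → auth1: max(11, 8, 11) = 11
The minimum achievable maximum is 11.

11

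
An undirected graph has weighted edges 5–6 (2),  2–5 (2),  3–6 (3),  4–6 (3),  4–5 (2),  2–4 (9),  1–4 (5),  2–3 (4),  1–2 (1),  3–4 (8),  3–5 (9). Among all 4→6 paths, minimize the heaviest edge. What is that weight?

Some routes from 4 to 6:
4-3-2-5-6: max(8, 4, 2, 2) = 8
4-5-6: max(2, 2) = 2
4-1-2-3-6: max(5, 1, 4, 3) = 5
4-1-2-5-6: max(5, 1, 2, 2) = 5
4-5-2-3-6: max(2, 2, 4, 3) = 4
4-6: max(3) = 3
Best route has worst link 2.

2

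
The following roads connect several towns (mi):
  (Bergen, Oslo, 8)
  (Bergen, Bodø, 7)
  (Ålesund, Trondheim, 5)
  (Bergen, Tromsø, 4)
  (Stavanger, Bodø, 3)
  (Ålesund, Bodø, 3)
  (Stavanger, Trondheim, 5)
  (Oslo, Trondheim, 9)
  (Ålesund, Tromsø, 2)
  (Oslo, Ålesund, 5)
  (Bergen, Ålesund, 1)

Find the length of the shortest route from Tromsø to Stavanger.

8

A few of the Tromsø→Stavanger routes:
Tromsø → Ålesund → Trondheim → Stavanger: 2 + 5 + 5 = 12
Tromsø → Ålesund → Bodø → Stavanger: 2 + 3 + 3 = 8
Tromsø → Bergen → Bodø → Stavanger: 4 + 7 + 3 = 14
Tromsø → Bergen → Ålesund → Bodø → Stavanger: 4 + 1 + 3 + 3 = 11
Tromsø → Ålesund → Bergen → Bodø → Stavanger: 2 + 1 + 7 + 3 = 13
Tromsø → Bergen → Ålesund → Trondheim → Stavanger: 4 + 1 + 5 + 5 = 15
Best route has total 8 mi.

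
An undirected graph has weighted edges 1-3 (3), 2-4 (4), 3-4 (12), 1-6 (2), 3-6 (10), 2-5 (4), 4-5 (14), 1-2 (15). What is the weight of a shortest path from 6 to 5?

21

A few of the 6→5 routes:
6 → 1 → 2 → 5: 2 + 15 + 4 = 21
6 → 3 → 4 → 2 → 5: 10 + 12 + 4 + 4 = 30
6 → 1 → 3 → 4 → 2 → 5: 2 + 3 + 12 + 4 + 4 = 25
6 → 3 → 1 → 2 → 5: 10 + 3 + 15 + 4 = 32
6 → 1 → 3 → 4 → 5: 2 + 3 + 12 + 14 = 31
Shortest: 21.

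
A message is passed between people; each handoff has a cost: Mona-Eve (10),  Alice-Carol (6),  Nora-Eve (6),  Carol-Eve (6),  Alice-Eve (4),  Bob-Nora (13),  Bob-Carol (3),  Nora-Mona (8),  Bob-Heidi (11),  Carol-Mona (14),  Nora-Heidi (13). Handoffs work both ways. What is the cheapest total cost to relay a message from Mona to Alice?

Some routes from Mona to Alice:
Mona-Eve-Alice: 10 + 4 = 14
Mona-Nora-Eve-Carol-Alice: 8 + 6 + 6 + 6 = 26
Mona-Carol-Eve-Alice: 14 + 6 + 4 = 24
Mona-Eve-Carol-Alice: 10 + 6 + 6 = 22
Mona-Carol-Alice: 14 + 6 = 20
Mona-Nora-Eve-Alice: 8 + 6 + 4 = 18
Shortest: 14.

14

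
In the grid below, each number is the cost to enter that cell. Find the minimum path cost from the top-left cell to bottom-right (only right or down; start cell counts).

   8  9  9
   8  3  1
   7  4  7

Path (0,0) (1,0) (1,1) (1,2) (2,2): 8 + 8 + 3 + 1 + 7 = 27.
For comparison, the top-then-right route costs 34.

27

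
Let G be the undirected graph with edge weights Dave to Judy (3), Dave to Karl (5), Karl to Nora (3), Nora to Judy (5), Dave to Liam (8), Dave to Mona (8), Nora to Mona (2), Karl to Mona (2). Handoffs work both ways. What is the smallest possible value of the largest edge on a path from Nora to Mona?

Paths from Nora to Mona:
Nora→Karl→Dave→Mona: max(3, 5, 8) = 8
Nora→Mona: max(2) = 2
Nora→Karl→Mona: max(3, 2) = 3
Nora→Judy→Dave→Mona: max(5, 3, 8) = 8
Nora→Judy→Dave→Karl→Mona: max(5, 3, 5, 2) = 5
Smallest bottleneck: 2.

2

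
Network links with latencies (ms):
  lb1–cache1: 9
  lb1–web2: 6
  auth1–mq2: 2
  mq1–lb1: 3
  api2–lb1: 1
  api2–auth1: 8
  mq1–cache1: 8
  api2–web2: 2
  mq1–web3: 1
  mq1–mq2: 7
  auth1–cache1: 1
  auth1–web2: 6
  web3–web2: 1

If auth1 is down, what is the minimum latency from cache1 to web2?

A few of the cache1→web2 routes:
cache1 → mq1 → web3 → web2: 8 + 1 + 1 = 10
cache1 → mq1 → lb1 → api2 → web2: 8 + 3 + 1 + 2 = 14
cache1 → lb1 → api2 → web2: 9 + 1 + 2 = 12
cache1 → lb1 → web2: 9 + 6 = 15
cache1 → lb1 → mq1 → web3 → web2: 9 + 3 + 1 + 1 = 14
Shortest: 10 ms.

10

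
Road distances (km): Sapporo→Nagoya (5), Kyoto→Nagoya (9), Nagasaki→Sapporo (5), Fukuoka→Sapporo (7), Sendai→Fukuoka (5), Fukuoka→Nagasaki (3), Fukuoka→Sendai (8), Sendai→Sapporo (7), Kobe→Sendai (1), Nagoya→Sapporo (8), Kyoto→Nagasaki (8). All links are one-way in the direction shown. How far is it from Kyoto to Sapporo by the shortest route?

13

Candidate routes:
Kyoto → Nagoya → Sapporo: 9 + 8 = 17
Kyoto → Nagasaki → Sapporo: 8 + 5 = 13
The minimum is 13 km.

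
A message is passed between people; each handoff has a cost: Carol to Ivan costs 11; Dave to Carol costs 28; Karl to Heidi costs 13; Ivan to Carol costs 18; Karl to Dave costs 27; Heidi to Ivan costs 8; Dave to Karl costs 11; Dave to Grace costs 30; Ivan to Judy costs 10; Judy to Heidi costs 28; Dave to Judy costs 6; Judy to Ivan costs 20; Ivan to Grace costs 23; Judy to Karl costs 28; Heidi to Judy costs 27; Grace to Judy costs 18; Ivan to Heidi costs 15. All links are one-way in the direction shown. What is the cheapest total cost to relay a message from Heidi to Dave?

73

Paths from Heidi to Dave:
Heidi→Judy→Karl→Dave: 27 + 28 + 27 = 82
Heidi→Ivan→Grace→Judy→Karl→Dave: 8 + 23 + 18 + 28 + 27 = 104
Heidi→Ivan→Judy→Karl→Dave: 8 + 10 + 28 + 27 = 73
Shortest: 73.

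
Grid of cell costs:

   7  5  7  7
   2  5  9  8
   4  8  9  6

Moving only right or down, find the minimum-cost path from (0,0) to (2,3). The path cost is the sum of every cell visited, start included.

Take (0,0) -> (1,0) -> (2,0) -> (2,1) -> (2,2) -> (2,3) for a total of 7 + 2 + 4 + 8 + 9 + 6 = 36.

36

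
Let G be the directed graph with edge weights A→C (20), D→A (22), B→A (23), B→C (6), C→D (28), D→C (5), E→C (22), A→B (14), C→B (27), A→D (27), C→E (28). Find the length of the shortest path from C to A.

Paths from C to A:
C -> D -> A: 28 + 22 = 50
C -> B -> A: 27 + 23 = 50
Shortest: 50.

50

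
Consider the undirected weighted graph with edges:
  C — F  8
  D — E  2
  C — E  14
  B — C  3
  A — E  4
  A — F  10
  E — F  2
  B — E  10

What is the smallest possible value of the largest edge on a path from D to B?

8

Candidate routes:
D - E - F - C - B: max(2, 2, 8, 3) = 8
D - E - A - F - C - B: max(2, 4, 10, 8, 3) = 10
D - E - B: max(2, 10) = 10
D - E - C - B: max(2, 14, 3) = 14
Smallest bottleneck: 8.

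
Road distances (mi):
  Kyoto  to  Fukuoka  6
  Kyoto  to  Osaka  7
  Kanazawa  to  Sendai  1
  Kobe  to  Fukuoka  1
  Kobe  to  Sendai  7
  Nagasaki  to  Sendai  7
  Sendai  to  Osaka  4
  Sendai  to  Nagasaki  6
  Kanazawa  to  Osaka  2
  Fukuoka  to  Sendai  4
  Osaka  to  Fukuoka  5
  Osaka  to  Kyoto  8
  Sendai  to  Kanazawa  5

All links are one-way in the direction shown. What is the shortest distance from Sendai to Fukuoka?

Paths from Sendai to Fukuoka:
Sendai→Osaka→Kyoto→Fukuoka: 4 + 8 + 6 = 18
Sendai→Osaka→Fukuoka: 4 + 5 = 9
Sendai→Kanazawa→Osaka→Fukuoka: 5 + 2 + 5 = 12
Sendai→Kanazawa→Osaka→Kyoto→Fukuoka: 5 + 2 + 8 + 6 = 21
The minimum is 9 mi.

9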